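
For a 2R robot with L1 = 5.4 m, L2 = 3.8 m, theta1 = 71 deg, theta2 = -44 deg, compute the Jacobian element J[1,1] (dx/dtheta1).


J[1,1] = -L1*sin(t1) - L2*sin(t1+t2)
= -5.4*sin(71) - 3.8*sin(27)
= -6.831


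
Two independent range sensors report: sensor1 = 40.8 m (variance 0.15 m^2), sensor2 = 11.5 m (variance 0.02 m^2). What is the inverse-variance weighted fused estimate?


w1 = (1/var1) / (1/var1 + 1/var2)
   = 6.6667 / (6.6667 + 50.0) = 0.1176
w2 = 1 - w1 = 0.8824
fused = w1*s1 + w2*s2 = 4.8 + 10.1471
= 14.9471 m


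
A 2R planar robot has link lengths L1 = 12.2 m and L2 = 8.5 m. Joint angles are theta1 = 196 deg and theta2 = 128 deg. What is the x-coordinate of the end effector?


Convert angles to radians: theta1 = 3.4208, theta2 = 2.234
x = L1*cos(theta1) + L2*cos(theta1+theta2)
x = -11.7274 + 6.8766
x = -4.8507


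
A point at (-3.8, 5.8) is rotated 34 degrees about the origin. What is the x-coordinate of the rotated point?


x' = x*cos(theta) - y*sin(theta)
cos(34 deg) = 0.829, sin(34 deg) = 0.5592
x' = -3.8 * 0.829 - 5.8 * 0.5592
= -3.1503 - 3.2433
= -6.3937


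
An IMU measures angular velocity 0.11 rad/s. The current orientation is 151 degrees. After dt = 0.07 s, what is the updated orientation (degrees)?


delta_theta = w * dt = 0.11 * 0.07 = 0.0077 rad
= 0.4412 deg
theta_new = 151 + 0.4412 = 151.4412 deg


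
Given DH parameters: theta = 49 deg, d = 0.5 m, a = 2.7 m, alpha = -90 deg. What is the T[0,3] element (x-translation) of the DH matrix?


T[0,3] = a * cos(theta)
= 2.7 * cos(49 deg)
= 2.7 * 0.6561
= 1.7714


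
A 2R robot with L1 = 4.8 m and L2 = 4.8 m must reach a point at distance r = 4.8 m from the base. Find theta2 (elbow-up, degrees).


cos(theta2) = (r^2 - L1^2 - L2^2) / (2*L1*L2)
cos(theta2) = (23.04 - 23.04 - 23.04) / 46.08
cos(theta2) = -0.5
theta2 = 120.0 degrees


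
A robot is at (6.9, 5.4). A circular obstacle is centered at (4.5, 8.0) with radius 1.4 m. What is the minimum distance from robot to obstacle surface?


center_dist = sqrt((6.9-4.5)^2 + (5.4-8.0)^2)
= sqrt(5.76 + 6.76)
= 3.5384
min_dist = center_dist - radius = 3.5384 - 1.4 = 2.1384 m


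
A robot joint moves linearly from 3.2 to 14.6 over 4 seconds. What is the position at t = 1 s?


s = t/T = 1/4 = 0.25
p(t) = p0 + (pf-p0)*s
= 3.2 + (14.6 - 3.2) * 0.25
= 6.05


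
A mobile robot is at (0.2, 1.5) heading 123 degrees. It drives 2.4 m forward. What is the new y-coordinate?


y_new = y0 + d*sin(theta)
= 1.5 + 2.4*sin(123)
= 1.5 + 2.0128
= 3.5128


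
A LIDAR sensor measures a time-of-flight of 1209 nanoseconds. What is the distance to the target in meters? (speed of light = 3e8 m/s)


tof = 1209 ns = 1.209e-06 s
dist = c * tof / 2
= 3e8 * 1.209e-06 / 2
= 181.35 m


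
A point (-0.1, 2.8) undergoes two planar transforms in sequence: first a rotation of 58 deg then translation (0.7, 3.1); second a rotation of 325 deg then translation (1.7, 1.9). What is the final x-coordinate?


After transform 1:
x1 = cos(58)*-0.1 - sin(58)*2.8 + 0.7 = -1.7275
y1 = sin(58)*-0.1 + cos(58)*2.8 + 3.1 = 4.499
After transform 2:
x2 = cos(325)*-1.7275 - sin(325)*4.499 + 1.7
= 2.8654


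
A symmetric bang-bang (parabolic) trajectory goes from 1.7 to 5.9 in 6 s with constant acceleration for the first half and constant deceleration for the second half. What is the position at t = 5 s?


Symmetric rest-to-rest: each phase covers (pf-p0)/2 in time T/2. 0.5*a*(T/2)^2 = (pf-p0)/2 => a = 4*(pf-p0)/T^2
a = 4*(5.9-1.7)/6^2 = 0.4667
t = 5 is in the deceleration phase (t > T/2).
p = pf - 0.5*a*(T-t)^2 = 5.9 - 0.5*0.4667*1^2
= 5.6667


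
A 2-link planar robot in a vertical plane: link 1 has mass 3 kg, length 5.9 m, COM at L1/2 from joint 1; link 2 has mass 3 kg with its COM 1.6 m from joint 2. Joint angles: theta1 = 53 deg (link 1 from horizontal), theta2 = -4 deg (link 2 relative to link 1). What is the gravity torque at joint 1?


Horizontal distance from joint 1 to link-1 COM:
  x_c1 = (L1/2)*cos(t1) = 2.95 * 0.6018 = 1.7754 m
Horizontal distance from joint 1 to link-2 COM:
  x_c2 = L1*cos(t1) + Lc2*cos(t1+t2)
       = 5.9*0.6018 + 1.6*0.6561 = 4.6004 m
tau1 = m1*g*x_c1 + m2*g*x_c2
     = 3*9.81*1.7754 + 3*9.81*4.6004
     = 52.2487 + 135.3899
     = 187.6385 Nm


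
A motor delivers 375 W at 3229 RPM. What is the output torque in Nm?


omega = 3229 * 2*pi/60 = 338.1401 rad/s
tau = P / omega = 375 / 338.1401
= 1.109 Nm


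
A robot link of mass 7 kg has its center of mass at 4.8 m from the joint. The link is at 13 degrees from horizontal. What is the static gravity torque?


tau = m*g*L*cos(angle)
= 7 * 9.81 * 4.8 * cos(13 deg)
= 7 * 9.81 * 4.8 * 0.9744
= 321.168 Nm


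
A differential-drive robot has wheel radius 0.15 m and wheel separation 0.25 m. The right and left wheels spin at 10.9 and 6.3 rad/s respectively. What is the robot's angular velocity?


vR = r*wR = 0.15*10.9 = 1.635 m/s
vL = r*wL = 0.15*6.3 = 0.945 m/s
v = (vR+vL)/2 = 1.29 m/s
omega = (vR-vL)/L = 2.76 rad/s
angular velocity = 2.76 rad/s


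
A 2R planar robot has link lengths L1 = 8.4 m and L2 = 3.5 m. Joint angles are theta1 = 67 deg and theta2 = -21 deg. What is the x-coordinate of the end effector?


Convert angles to radians: theta1 = 1.1694, theta2 = -0.3665
x = L1*cos(theta1) + L2*cos(theta1+theta2)
x = 3.2821 + 2.4313
x = 5.7134


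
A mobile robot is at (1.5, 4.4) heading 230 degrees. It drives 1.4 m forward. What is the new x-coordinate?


x_new = x0 + d*cos(theta)
= 1.5 + 1.4*cos(230)
= 1.5 + -0.8999
= 0.6001


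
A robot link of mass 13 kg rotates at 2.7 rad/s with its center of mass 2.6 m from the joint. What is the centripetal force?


F = m * omega^2 * r
= 13 * 2.7^2 * 2.6
= 13 * 7.29 * 2.6
= 246.402 N


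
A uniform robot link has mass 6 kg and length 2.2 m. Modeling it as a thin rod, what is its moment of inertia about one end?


I = (1/3) * m * L^2
= (1/3) * 6 * 2.2^2
= 0.333333 * 6 * 4.84
= 9.68 kg*m^2


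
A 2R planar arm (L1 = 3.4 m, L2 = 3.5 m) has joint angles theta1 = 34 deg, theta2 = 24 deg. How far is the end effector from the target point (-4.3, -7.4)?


End effector via forward kinematics:
x = L1*cos(t1) + L2*cos(t1+t2) = 4.6734
y = L1*sin(t1) + L2*sin(t1+t2) = 4.8694
Distance to target:
d = sqrt((-4.3 - 4.6734)^2 + (-7.4 - 4.8694)^2)
= sqrt(80.5227 + 150.5388)
= 15.2007 m


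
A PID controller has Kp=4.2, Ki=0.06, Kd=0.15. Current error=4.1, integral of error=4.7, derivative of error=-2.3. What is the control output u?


u = Kp*e + Ki*int(e) + Kd*de/dt
= 4.2*4.1 + 0.06*4.7 + 0.15*(-2.3)
= 17.22 + 0.282 + -0.345
= 17.157


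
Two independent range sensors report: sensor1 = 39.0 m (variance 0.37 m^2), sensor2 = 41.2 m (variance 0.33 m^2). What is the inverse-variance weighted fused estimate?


w1 = (1/var1) / (1/var1 + 1/var2)
   = 2.7027 / (2.7027 + 3.0303) = 0.4714
w2 = 1 - w1 = 0.5286
fused = w1*s1 + w2*s2 = 18.3857 + 21.7771
= 40.1629 m


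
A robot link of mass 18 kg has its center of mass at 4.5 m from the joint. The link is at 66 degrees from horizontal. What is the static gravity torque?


tau = m*g*L*cos(angle)
= 18 * 9.81 * 4.5 * cos(66 deg)
= 18 * 9.81 * 4.5 * 0.4067
= 323.197 Nm


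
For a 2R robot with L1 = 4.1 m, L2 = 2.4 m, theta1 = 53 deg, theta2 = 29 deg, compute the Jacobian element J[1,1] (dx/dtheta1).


J[1,1] = -L1*sin(t1) - L2*sin(t1+t2)
= -4.1*sin(53) - 2.4*sin(82)
= -5.651


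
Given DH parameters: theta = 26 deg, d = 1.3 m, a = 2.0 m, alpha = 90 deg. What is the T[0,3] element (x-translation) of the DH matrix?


T[0,3] = a * cos(theta)
= 2.0 * cos(26 deg)
= 2.0 * 0.8988
= 1.7976


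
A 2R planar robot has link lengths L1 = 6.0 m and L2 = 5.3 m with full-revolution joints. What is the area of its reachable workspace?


r_max = L1 + L2 = 11.3 m
r_min = |L1 - L2| = 0.7 m
Area = pi*(r_max^2 - r_min^2)
= pi*(127.69 - 0.49)
= pi * 127.2
= 399.6106 m^2


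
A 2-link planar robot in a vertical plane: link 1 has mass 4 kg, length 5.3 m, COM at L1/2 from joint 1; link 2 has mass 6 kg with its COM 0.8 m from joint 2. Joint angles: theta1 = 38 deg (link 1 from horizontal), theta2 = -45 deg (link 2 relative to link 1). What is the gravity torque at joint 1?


Horizontal distance from joint 1 to link-1 COM:
  x_c1 = (L1/2)*cos(t1) = 2.65 * 0.788 = 2.0882 m
Horizontal distance from joint 1 to link-2 COM:
  x_c2 = L1*cos(t1) + Lc2*cos(t1+t2)
       = 5.3*0.788 + 0.8*0.9925 = 4.9705 m
tau1 = m1*g*x_c1 + m2*g*x_c2
     = 4*9.81*2.0882 + 6*9.81*4.9705
     = 81.9421 + 292.5633
     = 374.5054 Nm


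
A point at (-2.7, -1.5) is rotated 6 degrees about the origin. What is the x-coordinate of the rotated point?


x' = x*cos(theta) - y*sin(theta)
cos(6 deg) = 0.9945, sin(6 deg) = 0.1045
x' = -2.7 * 0.9945 - -1.5 * 0.1045
= -2.6852 - -0.1568
= -2.5284


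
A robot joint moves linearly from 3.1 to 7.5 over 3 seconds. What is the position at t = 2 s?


s = t/T = 2/3 = 0.6667
p(t) = p0 + (pf-p0)*s
= 3.1 + (7.5 - 3.1) * 0.6667
= 6.0333


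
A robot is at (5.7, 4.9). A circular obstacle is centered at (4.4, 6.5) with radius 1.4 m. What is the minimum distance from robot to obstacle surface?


center_dist = sqrt((5.7-4.4)^2 + (4.9-6.5)^2)
= sqrt(1.69 + 2.56)
= 2.0616
min_dist = center_dist - radius = 2.0616 - 1.4 = 0.6616 m


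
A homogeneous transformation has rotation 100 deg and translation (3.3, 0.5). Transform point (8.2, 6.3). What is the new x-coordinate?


x' = cos(theta)*px - sin(theta)*py + tx
= -0.1736*8.2 - 0.9848*6.3 + 3.3
= -4.3282


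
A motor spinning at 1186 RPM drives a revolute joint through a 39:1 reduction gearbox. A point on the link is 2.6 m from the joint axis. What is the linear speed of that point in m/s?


omega_motor = 1186 * 2*pi/60 = 124.1976 rad/s
omega_joint = omega_motor / 39 = 3.1846 rad/s
v = omega_joint * r = 3.1846 * 2.6
= 8.2798 m/s


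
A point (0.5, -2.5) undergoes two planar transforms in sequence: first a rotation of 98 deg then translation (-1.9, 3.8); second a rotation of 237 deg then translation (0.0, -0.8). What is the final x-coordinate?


After transform 1:
x1 = cos(98)*0.5 - sin(98)*-2.5 + -1.9 = 0.5061
y1 = sin(98)*0.5 + cos(98)*-2.5 + 3.8 = 4.6431
After transform 2:
x2 = cos(237)*0.5061 - sin(237)*4.6431 + 0.0
= 3.6184


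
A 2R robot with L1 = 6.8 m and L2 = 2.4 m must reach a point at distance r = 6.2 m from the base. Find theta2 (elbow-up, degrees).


cos(theta2) = (r^2 - L1^2 - L2^2) / (2*L1*L2)
cos(theta2) = (38.44 - 46.24 - 5.76) / 32.64
cos(theta2) = -0.415441
theta2 = 114.5471 degrees


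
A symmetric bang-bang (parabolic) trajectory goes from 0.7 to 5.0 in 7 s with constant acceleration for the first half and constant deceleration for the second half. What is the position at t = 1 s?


Symmetric rest-to-rest: each phase covers (pf-p0)/2 in time T/2. 0.5*a*(T/2)^2 = (pf-p0)/2 => a = 4*(pf-p0)/T^2
a = 4*(5.0-0.7)/7^2 = 0.351
t = 1 is in the acceleration phase (t <= T/2).
p = p0 + 0.5*a*t^2 = 0.7 + 0.5*0.351*1^2
= 0.8755


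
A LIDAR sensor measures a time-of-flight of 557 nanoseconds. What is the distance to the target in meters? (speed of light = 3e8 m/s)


tof = 557 ns = 5.57e-07 s
dist = c * tof / 2
= 3e8 * 5.57e-07 / 2
= 83.55 m


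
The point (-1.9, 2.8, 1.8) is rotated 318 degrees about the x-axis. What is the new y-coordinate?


Rotation about x-axis: y' = y*cos(theta) - z*sin(theta)
= 2.8 * 0.7431 - 1.8 * -0.6691
= 3.2852


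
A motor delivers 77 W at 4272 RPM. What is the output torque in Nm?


omega = 4272 * 2*pi/60 = 447.3628 rad/s
tau = P / omega = 77 / 447.3628
= 0.1721 Nm


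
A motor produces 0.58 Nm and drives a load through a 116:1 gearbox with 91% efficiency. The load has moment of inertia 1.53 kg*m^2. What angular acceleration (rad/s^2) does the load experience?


tau_out = tau_motor * N * eta
= 0.58 * 116 * 0.91 = 61.2248 Nm
alpha = tau_out / I = 61.2248 / 1.53
= 40.0162 rad/s^2


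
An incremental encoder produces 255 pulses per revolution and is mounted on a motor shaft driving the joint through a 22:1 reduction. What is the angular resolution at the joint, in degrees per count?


counts per rev = 255
effective counts at joint = 255 * 22 = 5610
resolution = 360 / 5610
= 0.0642 deg/count


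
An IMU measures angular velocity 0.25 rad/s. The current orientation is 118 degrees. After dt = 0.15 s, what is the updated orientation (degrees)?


delta_theta = w * dt = 0.25 * 0.15 = 0.0375 rad
= 2.1486 deg
theta_new = 118 + 2.1486 = 120.1486 deg


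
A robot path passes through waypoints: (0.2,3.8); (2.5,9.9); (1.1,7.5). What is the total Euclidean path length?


Segment lengths:
  seg1 = sqrt((2.3)^2 + (6.1)^2) = 6.5192
  seg2 = sqrt((-1.4)^2 + (-2.4)^2) = 2.7785
Total = 9.2977


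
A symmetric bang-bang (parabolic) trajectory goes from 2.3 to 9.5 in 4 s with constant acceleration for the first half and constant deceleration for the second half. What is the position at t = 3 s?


Symmetric rest-to-rest: each phase covers (pf-p0)/2 in time T/2. 0.5*a*(T/2)^2 = (pf-p0)/2 => a = 4*(pf-p0)/T^2
a = 4*(9.5-2.3)/4^2 = 1.8
t = 3 is in the deceleration phase (t > T/2).
p = pf - 0.5*a*(T-t)^2 = 9.5 - 0.5*1.8*1^2
= 8.6


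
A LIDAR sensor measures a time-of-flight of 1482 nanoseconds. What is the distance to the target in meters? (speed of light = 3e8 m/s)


tof = 1482 ns = 1.482e-06 s
dist = c * tof / 2
= 3e8 * 1.482e-06 / 2
= 222.3 m


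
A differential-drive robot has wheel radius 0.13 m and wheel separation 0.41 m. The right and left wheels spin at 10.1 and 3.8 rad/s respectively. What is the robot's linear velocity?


vR = r*wR = 0.13*10.1 = 1.313 m/s
vL = r*wL = 0.13*3.8 = 0.494 m/s
v = (vR+vL)/2 = 0.9035 m/s
omega = (vR-vL)/L = 1.9976 rad/s
linear velocity = 0.9035 m/s


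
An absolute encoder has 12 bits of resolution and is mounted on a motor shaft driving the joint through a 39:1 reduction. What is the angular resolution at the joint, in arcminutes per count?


counts = 2^12 = 4096
effective counts at joint = 4096 * 39 = 159744
resolution = 360*60 / 159744
= 0.1352 arcmin/count


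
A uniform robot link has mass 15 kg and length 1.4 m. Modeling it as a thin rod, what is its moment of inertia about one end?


I = (1/3) * m * L^2
= (1/3) * 15 * 1.4^2
= 0.333333 * 15 * 1.96
= 9.8 kg*m^2


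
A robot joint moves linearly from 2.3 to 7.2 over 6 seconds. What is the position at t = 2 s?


s = t/T = 2/6 = 0.3333
p(t) = p0 + (pf-p0)*s
= 2.3 + (7.2 - 2.3) * 0.3333
= 3.9333


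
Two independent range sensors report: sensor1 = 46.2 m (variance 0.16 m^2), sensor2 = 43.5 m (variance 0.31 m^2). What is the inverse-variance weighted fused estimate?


w1 = (1/var1) / (1/var1 + 1/var2)
   = 6.25 / (6.25 + 3.2258) = 0.6596
w2 = 1 - w1 = 0.3404
fused = w1*s1 + w2*s2 = 30.4723 + 14.8085
= 45.2809 m


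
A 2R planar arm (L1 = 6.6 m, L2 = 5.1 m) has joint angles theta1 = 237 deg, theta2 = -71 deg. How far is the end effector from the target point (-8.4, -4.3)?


End effector via forward kinematics:
x = L1*cos(t1) + L2*cos(t1+t2) = -8.5431
y = L1*sin(t1) + L2*sin(t1+t2) = -4.3014
Distance to target:
d = sqrt((-8.4 - -8.5431)^2 + (-4.3 - -4.3014)^2)
= sqrt(0.0205 + 0.0)
= 0.1431 m


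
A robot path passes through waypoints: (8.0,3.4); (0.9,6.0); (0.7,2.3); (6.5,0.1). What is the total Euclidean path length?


Segment lengths:
  seg1 = sqrt((-7.1)^2 + (2.6)^2) = 7.5611
  seg2 = sqrt((-0.2)^2 + (-3.7)^2) = 3.7054
  seg3 = sqrt((5.8)^2 + (-2.2)^2) = 6.2032
Total = 17.4697


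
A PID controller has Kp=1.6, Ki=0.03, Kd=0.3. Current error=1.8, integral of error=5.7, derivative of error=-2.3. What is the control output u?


u = Kp*e + Ki*int(e) + Kd*de/dt
= 1.6*1.8 + 0.03*5.7 + 0.3*(-2.3)
= 2.88 + 0.171 + -0.69
= 2.361


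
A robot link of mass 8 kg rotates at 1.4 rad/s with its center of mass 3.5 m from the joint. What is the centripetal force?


F = m * omega^2 * r
= 8 * 1.4^2 * 3.5
= 8 * 1.96 * 3.5
= 54.88 N


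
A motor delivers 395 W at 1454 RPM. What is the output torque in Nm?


omega = 1454 * 2*pi/60 = 152.2625 rad/s
tau = P / omega = 395 / 152.2625
= 2.5942 Nm


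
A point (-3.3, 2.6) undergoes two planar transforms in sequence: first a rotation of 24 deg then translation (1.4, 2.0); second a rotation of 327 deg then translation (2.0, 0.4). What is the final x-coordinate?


After transform 1:
x1 = cos(24)*-3.3 - sin(24)*2.6 + 1.4 = -2.6722
y1 = sin(24)*-3.3 + cos(24)*2.6 + 2.0 = 3.033
After transform 2:
x2 = cos(327)*-2.6722 - sin(327)*3.033 + 2.0
= 1.4108


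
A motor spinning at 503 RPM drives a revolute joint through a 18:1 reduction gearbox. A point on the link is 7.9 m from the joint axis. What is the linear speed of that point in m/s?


omega_motor = 503 * 2*pi/60 = 52.674 rad/s
omega_joint = omega_motor / 18 = 2.9263 rad/s
v = omega_joint * r = 2.9263 * 7.9
= 23.118 m/s


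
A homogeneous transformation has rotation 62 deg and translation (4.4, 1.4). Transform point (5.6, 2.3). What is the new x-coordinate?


x' = cos(theta)*px - sin(theta)*py + tx
= 0.4695*5.6 - 0.8829*2.3 + 4.4
= 4.9983


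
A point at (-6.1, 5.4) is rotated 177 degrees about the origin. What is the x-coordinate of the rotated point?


x' = x*cos(theta) - y*sin(theta)
cos(177 deg) = -0.9986, sin(177 deg) = 0.0523
x' = -6.1 * -0.9986 - 5.4 * 0.0523
= 6.0916 - 0.2826
= 5.809


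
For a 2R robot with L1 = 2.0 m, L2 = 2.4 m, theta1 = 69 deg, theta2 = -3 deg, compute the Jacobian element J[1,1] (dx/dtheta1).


J[1,1] = -L1*sin(t1) - L2*sin(t1+t2)
= -2.0*sin(69) - 2.4*sin(66)
= -4.0597


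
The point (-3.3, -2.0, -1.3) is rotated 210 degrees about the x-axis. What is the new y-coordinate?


Rotation about x-axis: y' = y*cos(theta) - z*sin(theta)
= -2.0 * -0.866 - -1.3 * -0.5
= 1.0821


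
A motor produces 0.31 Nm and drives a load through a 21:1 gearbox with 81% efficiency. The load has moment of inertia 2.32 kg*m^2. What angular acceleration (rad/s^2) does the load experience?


tau_out = tau_motor * N * eta
= 0.31 * 21 * 0.81 = 5.2731 Nm
alpha = tau_out / I = 5.2731 / 2.32
= 2.2729 rad/s^2


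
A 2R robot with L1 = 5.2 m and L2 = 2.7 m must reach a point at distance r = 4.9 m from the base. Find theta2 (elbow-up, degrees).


cos(theta2) = (r^2 - L1^2 - L2^2) / (2*L1*L2)
cos(theta2) = (24.01 - 27.04 - 7.29) / 28.08
cos(theta2) = -0.367521
theta2 = 111.5628 degrees


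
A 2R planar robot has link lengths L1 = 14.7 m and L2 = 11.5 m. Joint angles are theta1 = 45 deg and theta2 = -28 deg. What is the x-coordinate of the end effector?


Convert angles to radians: theta1 = 0.7854, theta2 = -0.4887
x = L1*cos(theta1) + L2*cos(theta1+theta2)
x = 10.3945 + 10.9975
x = 21.392


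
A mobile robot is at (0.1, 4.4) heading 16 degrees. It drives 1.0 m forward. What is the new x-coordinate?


x_new = x0 + d*cos(theta)
= 0.1 + 1.0*cos(16)
= 0.1 + 0.9613
= 1.0613


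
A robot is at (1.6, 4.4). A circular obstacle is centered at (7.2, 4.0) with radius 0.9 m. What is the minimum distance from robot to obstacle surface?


center_dist = sqrt((1.6-7.2)^2 + (4.4-4.0)^2)
= sqrt(31.36 + 0.16)
= 5.6143
min_dist = center_dist - radius = 5.6143 - 0.9 = 4.7143 m


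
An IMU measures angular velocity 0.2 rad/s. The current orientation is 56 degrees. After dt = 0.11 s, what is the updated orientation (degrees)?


delta_theta = w * dt = 0.2 * 0.11 = 0.022 rad
= 1.2605 deg
theta_new = 56 + 1.2605 = 57.2605 deg


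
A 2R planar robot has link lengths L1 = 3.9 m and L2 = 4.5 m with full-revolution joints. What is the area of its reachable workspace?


r_max = L1 + L2 = 8.4 m
r_min = |L1 - L2| = 0.6 m
Area = pi*(r_max^2 - r_min^2)
= pi*(70.56 - 0.36)
= pi * 70.2
= 220.5398 m^2


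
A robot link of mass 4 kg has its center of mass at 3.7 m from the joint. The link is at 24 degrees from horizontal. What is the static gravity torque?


tau = m*g*L*cos(angle)
= 4 * 9.81 * 3.7 * cos(24 deg)
= 4 * 9.81 * 3.7 * 0.9135
= 132.6358 Nm


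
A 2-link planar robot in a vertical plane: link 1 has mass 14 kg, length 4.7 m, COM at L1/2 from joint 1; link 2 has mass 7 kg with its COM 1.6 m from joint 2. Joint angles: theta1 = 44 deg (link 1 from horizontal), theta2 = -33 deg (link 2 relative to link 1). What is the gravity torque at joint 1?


Horizontal distance from joint 1 to link-1 COM:
  x_c1 = (L1/2)*cos(t1) = 2.35 * 0.7193 = 1.6904 m
Horizontal distance from joint 1 to link-2 COM:
  x_c2 = L1*cos(t1) + Lc2*cos(t1+t2)
       = 4.7*0.7193 + 1.6*0.9816 = 4.9515 m
tau1 = m1*g*x_c1 + m2*g*x_c2
     = 14*9.81*1.6904 + 7*9.81*4.9515
     = 232.1662 + 340.0195
     = 572.1857 Nm


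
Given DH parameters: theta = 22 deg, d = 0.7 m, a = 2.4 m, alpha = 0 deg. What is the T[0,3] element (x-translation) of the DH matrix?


T[0,3] = a * cos(theta)
= 2.4 * cos(22 deg)
= 2.4 * 0.9272
= 2.2252


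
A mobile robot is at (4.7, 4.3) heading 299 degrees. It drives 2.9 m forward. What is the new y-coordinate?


y_new = y0 + d*sin(theta)
= 4.3 + 2.9*sin(299)
= 4.3 + -2.5364
= 1.7636


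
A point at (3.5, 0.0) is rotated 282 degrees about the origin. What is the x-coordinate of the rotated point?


x' = x*cos(theta) - y*sin(theta)
cos(282 deg) = 0.2079, sin(282 deg) = -0.9781
x' = 3.5 * 0.2079 - 0.0 * -0.9781
= 0.7277 - -0.0
= 0.7277


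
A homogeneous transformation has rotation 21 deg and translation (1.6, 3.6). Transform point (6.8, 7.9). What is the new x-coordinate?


x' = cos(theta)*px - sin(theta)*py + tx
= 0.9336*6.8 - 0.3584*7.9 + 1.6
= 5.1172


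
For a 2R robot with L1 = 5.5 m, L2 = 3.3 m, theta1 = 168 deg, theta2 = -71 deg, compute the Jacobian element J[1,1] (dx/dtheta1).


J[1,1] = -L1*sin(t1) - L2*sin(t1+t2)
= -5.5*sin(168) - 3.3*sin(97)
= -4.4189


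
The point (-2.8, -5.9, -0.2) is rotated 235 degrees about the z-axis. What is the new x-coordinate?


Rotation about z-axis: x' = x*cos(theta) - y*sin(theta)
= -2.8 * -0.5736 - -5.9 * -0.8192
= -3.227


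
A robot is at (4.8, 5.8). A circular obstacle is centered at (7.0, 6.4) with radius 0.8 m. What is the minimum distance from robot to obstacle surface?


center_dist = sqrt((4.8-7.0)^2 + (5.8-6.4)^2)
= sqrt(4.84 + 0.36)
= 2.2804
min_dist = center_dist - radius = 2.2804 - 0.8 = 1.4804 m


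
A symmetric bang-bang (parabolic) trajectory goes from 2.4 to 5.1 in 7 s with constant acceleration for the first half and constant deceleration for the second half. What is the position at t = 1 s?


Symmetric rest-to-rest: each phase covers (pf-p0)/2 in time T/2. 0.5*a*(T/2)^2 = (pf-p0)/2 => a = 4*(pf-p0)/T^2
a = 4*(5.1-2.4)/7^2 = 0.2204
t = 1 is in the acceleration phase (t <= T/2).
p = p0 + 0.5*a*t^2 = 2.4 + 0.5*0.2204*1^2
= 2.5102


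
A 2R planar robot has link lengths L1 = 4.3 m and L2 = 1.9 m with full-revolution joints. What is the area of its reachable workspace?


r_max = L1 + L2 = 6.2 m
r_min = |L1 - L2| = 2.4 m
Area = pi*(r_max^2 - r_min^2)
= pi*(38.44 - 5.76)
= pi * 32.68
= 102.6672 m^2


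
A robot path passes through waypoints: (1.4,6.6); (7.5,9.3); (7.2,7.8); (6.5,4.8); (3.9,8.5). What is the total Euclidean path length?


Segment lengths:
  seg1 = sqrt((6.1)^2 + (2.7)^2) = 6.6708
  seg2 = sqrt((-0.3)^2 + (-1.5)^2) = 1.5297
  seg3 = sqrt((-0.7)^2 + (-3.0)^2) = 3.0806
  seg4 = sqrt((-2.6)^2 + (3.7)^2) = 4.5222
Total = 15.8033


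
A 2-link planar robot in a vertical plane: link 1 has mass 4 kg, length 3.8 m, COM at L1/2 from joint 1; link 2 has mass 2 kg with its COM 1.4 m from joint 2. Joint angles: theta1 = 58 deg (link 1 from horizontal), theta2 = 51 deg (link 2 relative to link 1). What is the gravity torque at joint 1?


Horizontal distance from joint 1 to link-1 COM:
  x_c1 = (L1/2)*cos(t1) = 1.9 * 0.5299 = 1.0068 m
Horizontal distance from joint 1 to link-2 COM:
  x_c2 = L1*cos(t1) + Lc2*cos(t1+t2)
       = 3.8*0.5299 + 1.4*-0.3256 = 1.5579 m
tau1 = m1*g*x_c1 + m2*g*x_c2
     = 4*9.81*1.0068 + 2*9.81*1.5579
     = 39.5087 + 30.566
     = 70.0746 Nm


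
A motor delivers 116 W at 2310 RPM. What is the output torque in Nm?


omega = 2310 * 2*pi/60 = 241.9026 rad/s
tau = P / omega = 116 / 241.9026
= 0.4795 Nm


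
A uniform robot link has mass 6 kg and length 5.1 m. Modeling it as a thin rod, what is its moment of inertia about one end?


I = (1/3) * m * L^2
= (1/3) * 6 * 5.1^2
= 0.333333 * 6 * 26.01
= 52.02 kg*m^2


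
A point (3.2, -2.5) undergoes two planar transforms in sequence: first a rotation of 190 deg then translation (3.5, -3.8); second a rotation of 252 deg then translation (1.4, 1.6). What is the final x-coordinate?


After transform 1:
x1 = cos(190)*3.2 - sin(190)*-2.5 + 3.5 = -0.0855
y1 = sin(190)*3.2 + cos(190)*-2.5 + -3.8 = -1.8937
After transform 2:
x2 = cos(252)*-0.0855 - sin(252)*-1.8937 + 1.4
= -0.3746


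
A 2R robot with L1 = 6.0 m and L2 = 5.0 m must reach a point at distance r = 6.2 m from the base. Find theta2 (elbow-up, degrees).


cos(theta2) = (r^2 - L1^2 - L2^2) / (2*L1*L2)
cos(theta2) = (38.44 - 36.0 - 25.0) / 60.0
cos(theta2) = -0.376
theta2 = 112.0861 degrees


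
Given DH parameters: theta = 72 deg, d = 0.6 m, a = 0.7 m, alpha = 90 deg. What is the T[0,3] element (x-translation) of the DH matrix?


T[0,3] = a * cos(theta)
= 0.7 * cos(72 deg)
= 0.7 * 0.309
= 0.2163


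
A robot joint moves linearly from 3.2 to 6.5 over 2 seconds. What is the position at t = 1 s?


s = t/T = 1/2 = 0.5
p(t) = p0 + (pf-p0)*s
= 3.2 + (6.5 - 3.2) * 0.5
= 4.85


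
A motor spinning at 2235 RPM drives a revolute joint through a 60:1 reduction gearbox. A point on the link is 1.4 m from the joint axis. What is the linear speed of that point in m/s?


omega_motor = 2235 * 2*pi/60 = 234.0487 rad/s
omega_joint = omega_motor / 60 = 3.9008 rad/s
v = omega_joint * r = 3.9008 * 1.4
= 5.4611 m/s


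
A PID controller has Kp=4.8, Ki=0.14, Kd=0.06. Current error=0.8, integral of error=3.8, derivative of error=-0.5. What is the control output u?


u = Kp*e + Ki*int(e) + Kd*de/dt
= 4.8*0.8 + 0.14*3.8 + 0.06*(-0.5)
= 3.84 + 0.532 + -0.03
= 4.342


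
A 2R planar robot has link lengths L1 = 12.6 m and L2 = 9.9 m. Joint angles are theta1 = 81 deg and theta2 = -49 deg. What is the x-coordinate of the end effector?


Convert angles to radians: theta1 = 1.4137, theta2 = -0.8552
x = L1*cos(theta1) + L2*cos(theta1+theta2)
x = 1.9711 + 8.3957
x = 10.3668


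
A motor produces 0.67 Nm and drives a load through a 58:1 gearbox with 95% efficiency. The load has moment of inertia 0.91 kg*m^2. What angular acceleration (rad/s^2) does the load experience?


tau_out = tau_motor * N * eta
= 0.67 * 58 * 0.95 = 36.917 Nm
alpha = tau_out / I = 36.917 / 0.91
= 40.5681 rad/s^2


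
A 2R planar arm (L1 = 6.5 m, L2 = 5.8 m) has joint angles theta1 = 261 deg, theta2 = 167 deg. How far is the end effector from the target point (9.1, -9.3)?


End effector via forward kinematics:
x = L1*cos(t1) + L2*cos(t1+t2) = 1.1559
y = L1*sin(t1) + L2*sin(t1+t2) = -1.0423
Distance to target:
d = sqrt((9.1 - 1.1559)^2 + (-9.3 - -1.0423)^2)
= sqrt(63.1088 + 68.1895)
= 11.4585 m


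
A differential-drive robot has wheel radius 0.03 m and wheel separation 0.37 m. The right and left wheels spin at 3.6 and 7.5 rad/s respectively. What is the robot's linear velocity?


vR = r*wR = 0.03*3.6 = 0.108 m/s
vL = r*wL = 0.03*7.5 = 0.225 m/s
v = (vR+vL)/2 = 0.1665 m/s
omega = (vR-vL)/L = -0.3162 rad/s
linear velocity = 0.1665 m/s


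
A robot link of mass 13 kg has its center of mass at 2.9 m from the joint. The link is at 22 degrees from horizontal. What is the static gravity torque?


tau = m*g*L*cos(angle)
= 13 * 9.81 * 2.9 * cos(22 deg)
= 13 * 9.81 * 2.9 * 0.9272
= 342.9069 Nm


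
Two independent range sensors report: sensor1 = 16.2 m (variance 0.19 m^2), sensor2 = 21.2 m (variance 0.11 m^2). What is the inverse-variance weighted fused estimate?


w1 = (1/var1) / (1/var1 + 1/var2)
   = 5.2632 / (5.2632 + 9.0909) = 0.3667
w2 = 1 - w1 = 0.6333
fused = w1*s1 + w2*s2 = 5.94 + 13.4267
= 19.3667 m


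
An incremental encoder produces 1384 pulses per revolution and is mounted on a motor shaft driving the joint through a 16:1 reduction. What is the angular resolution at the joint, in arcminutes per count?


counts per rev = 1384
effective counts at joint = 1384 * 16 = 22144
resolution = 360*60 / 22144
= 0.9754 arcmin/count


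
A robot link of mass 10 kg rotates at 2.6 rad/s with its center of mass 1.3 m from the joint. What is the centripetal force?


F = m * omega^2 * r
= 10 * 2.6^2 * 1.3
= 10 * 6.76 * 1.3
= 87.88 N


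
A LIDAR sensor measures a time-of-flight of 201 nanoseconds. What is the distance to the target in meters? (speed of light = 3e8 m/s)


tof = 201 ns = 2.01e-07 s
dist = c * tof / 2
= 3e8 * 2.01e-07 / 2
= 30.15 m


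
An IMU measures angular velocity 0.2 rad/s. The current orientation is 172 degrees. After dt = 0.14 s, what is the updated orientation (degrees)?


delta_theta = w * dt = 0.2 * 0.14 = 0.028 rad
= 1.6043 deg
theta_new = 172 + 1.6043 = 173.6043 deg


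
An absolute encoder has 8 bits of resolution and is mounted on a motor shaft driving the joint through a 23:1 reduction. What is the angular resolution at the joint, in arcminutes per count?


counts = 2^8 = 256
effective counts at joint = 256 * 23 = 5888
resolution = 360*60 / 5888
= 3.6685 arcmin/count


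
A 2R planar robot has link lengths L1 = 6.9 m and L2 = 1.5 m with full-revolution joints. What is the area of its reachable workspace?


r_max = L1 + L2 = 8.4 m
r_min = |L1 - L2| = 5.4 m
Area = pi*(r_max^2 - r_min^2)
= pi*(70.56 - 29.16)
= pi * 41.4
= 130.0619 m^2


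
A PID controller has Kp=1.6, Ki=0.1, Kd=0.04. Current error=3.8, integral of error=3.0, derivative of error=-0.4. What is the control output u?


u = Kp*e + Ki*int(e) + Kd*de/dt
= 1.6*3.8 + 0.1*3.0 + 0.04*(-0.4)
= 6.08 + 0.3 + -0.016
= 6.364


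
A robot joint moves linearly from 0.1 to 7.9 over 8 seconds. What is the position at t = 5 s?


s = t/T = 5/8 = 0.625
p(t) = p0 + (pf-p0)*s
= 0.1 + (7.9 - 0.1) * 0.625
= 4.975


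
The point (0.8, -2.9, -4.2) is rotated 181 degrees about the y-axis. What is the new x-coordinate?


Rotation about y-axis: x' = x*cos(theta) + z*sin(theta)
= 0.8 * -0.9998 + -4.2 * -0.0175
= -0.7266


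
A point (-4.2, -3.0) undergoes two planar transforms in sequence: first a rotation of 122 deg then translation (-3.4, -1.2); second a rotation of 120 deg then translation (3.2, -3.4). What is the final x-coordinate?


After transform 1:
x1 = cos(122)*-4.2 - sin(122)*-3.0 + -3.4 = 1.3698
y1 = sin(122)*-4.2 + cos(122)*-3.0 + -1.2 = -3.172
After transform 2:
x2 = cos(120)*1.3698 - sin(120)*-3.172 + 3.2
= 5.2622


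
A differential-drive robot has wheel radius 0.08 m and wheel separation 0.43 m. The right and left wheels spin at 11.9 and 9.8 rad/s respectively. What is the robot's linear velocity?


vR = r*wR = 0.08*11.9 = 0.952 m/s
vL = r*wL = 0.08*9.8 = 0.784 m/s
v = (vR+vL)/2 = 0.868 m/s
omega = (vR-vL)/L = 0.3907 rad/s
linear velocity = 0.868 m/s


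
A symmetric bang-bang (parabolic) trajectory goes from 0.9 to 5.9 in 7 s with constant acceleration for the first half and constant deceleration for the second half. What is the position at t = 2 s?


Symmetric rest-to-rest: each phase covers (pf-p0)/2 in time T/2. 0.5*a*(T/2)^2 = (pf-p0)/2 => a = 4*(pf-p0)/T^2
a = 4*(5.9-0.9)/7^2 = 0.4082
t = 2 is in the acceleration phase (t <= T/2).
p = p0 + 0.5*a*t^2 = 0.9 + 0.5*0.4082*2^2
= 1.7163


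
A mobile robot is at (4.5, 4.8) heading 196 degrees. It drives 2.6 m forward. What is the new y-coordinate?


y_new = y0 + d*sin(theta)
= 4.8 + 2.6*sin(196)
= 4.8 + -0.7167
= 4.0833


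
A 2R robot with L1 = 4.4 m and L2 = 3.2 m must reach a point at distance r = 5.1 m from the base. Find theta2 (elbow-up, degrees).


cos(theta2) = (r^2 - L1^2 - L2^2) / (2*L1*L2)
cos(theta2) = (26.01 - 19.36 - 10.24) / 28.16
cos(theta2) = -0.127486
theta2 = 97.3243 degrees


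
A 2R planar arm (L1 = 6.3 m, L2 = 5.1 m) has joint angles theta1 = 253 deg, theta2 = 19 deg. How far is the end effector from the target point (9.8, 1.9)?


End effector via forward kinematics:
x = L1*cos(t1) + L2*cos(t1+t2) = -1.664
y = L1*sin(t1) + L2*sin(t1+t2) = -11.1216
Distance to target:
d = sqrt((9.8 - -1.664)^2 + (1.9 - -11.1216)^2)
= sqrt(131.4222 + 169.5624)
= 17.3489 m


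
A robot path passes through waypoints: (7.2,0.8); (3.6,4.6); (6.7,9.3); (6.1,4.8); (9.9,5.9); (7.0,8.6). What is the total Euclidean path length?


Segment lengths:
  seg1 = sqrt((-3.6)^2 + (3.8)^2) = 5.2345
  seg2 = sqrt((3.1)^2 + (4.7)^2) = 5.6303
  seg3 = sqrt((-0.6)^2 + (-4.5)^2) = 4.5398
  seg4 = sqrt((3.8)^2 + (1.1)^2) = 3.956
  seg5 = sqrt((-2.9)^2 + (2.7)^2) = 3.9623
Total = 23.3229


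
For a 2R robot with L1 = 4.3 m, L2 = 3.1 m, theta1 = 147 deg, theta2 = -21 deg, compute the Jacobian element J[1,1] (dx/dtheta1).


J[1,1] = -L1*sin(t1) - L2*sin(t1+t2)
= -4.3*sin(147) - 3.1*sin(126)
= -4.8499


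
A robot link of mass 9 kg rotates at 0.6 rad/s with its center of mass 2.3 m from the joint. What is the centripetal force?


F = m * omega^2 * r
= 9 * 0.6^2 * 2.3
= 9 * 0.36 * 2.3
= 7.452 N


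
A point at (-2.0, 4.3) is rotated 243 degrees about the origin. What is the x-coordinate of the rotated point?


x' = x*cos(theta) - y*sin(theta)
cos(243 deg) = -0.454, sin(243 deg) = -0.891
x' = -2.0 * -0.454 - 4.3 * -0.891
= 0.908 - -3.8313
= 4.7393


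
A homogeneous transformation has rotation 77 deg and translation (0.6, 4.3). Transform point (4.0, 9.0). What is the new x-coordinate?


x' = cos(theta)*px - sin(theta)*py + tx
= 0.225*4.0 - 0.9744*9.0 + 0.6
= -7.2695


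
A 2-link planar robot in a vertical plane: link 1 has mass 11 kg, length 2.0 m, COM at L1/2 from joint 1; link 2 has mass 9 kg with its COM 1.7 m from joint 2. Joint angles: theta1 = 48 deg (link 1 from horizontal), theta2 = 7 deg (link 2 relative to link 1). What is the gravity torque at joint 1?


Horizontal distance from joint 1 to link-1 COM:
  x_c1 = (L1/2)*cos(t1) = 1.0 * 0.6691 = 0.6691 m
Horizontal distance from joint 1 to link-2 COM:
  x_c2 = L1*cos(t1) + Lc2*cos(t1+t2)
       = 2.0*0.6691 + 1.7*0.5736 = 2.3133 m
tau1 = m1*g*x_c1 + m2*g*x_c2
     = 11*9.81*0.6691 + 9*9.81*2.3133
     = 72.2059 + 204.2449
     = 276.4508 Nm


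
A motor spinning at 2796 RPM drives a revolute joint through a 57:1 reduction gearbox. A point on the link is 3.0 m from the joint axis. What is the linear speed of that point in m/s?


omega_motor = 2796 * 2*pi/60 = 292.7964 rad/s
omega_joint = omega_motor / 57 = 5.1368 rad/s
v = omega_joint * r = 5.1368 * 3.0
= 15.4103 m/s


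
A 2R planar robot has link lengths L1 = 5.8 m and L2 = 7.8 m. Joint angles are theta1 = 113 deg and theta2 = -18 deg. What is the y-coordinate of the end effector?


Convert angles to radians: theta1 = 1.9722, theta2 = -0.3142
y = L1*sin(theta1) + L2*sin(theta1+theta2)
y = 5.3389 + 7.7703
y = 13.1092


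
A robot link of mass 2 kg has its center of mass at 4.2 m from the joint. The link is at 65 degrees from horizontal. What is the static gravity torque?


tau = m*g*L*cos(angle)
= 2 * 9.81 * 4.2 * cos(65 deg)
= 2 * 9.81 * 4.2 * 0.4226
= 34.8254 Nm


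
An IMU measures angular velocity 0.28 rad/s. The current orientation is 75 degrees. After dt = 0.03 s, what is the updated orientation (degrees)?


delta_theta = w * dt = 0.28 * 0.03 = 0.0084 rad
= 0.4813 deg
theta_new = 75 + 0.4813 = 75.4813 deg


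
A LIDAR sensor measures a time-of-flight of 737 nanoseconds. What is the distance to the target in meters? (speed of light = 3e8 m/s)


tof = 737 ns = 7.37e-07 s
dist = c * tof / 2
= 3e8 * 7.37e-07 / 2
= 110.55 m


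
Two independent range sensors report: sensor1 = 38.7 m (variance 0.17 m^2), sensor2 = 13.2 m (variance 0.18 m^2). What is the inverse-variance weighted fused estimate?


w1 = (1/var1) / (1/var1 + 1/var2)
   = 5.8824 / (5.8824 + 5.5556) = 0.5143
w2 = 1 - w1 = 0.4857
fused = w1*s1 + w2*s2 = 19.9029 + 6.4114
= 26.3143 m


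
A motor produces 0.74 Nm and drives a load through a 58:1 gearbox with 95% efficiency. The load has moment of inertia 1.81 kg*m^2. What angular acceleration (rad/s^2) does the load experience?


tau_out = tau_motor * N * eta
= 0.74 * 58 * 0.95 = 40.774 Nm
alpha = tau_out / I = 40.774 / 1.81
= 22.5271 rad/s^2


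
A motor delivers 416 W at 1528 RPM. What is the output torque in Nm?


omega = 1528 * 2*pi/60 = 160.0118 rad/s
tau = P / omega = 416 / 160.0118
= 2.5998 Nm


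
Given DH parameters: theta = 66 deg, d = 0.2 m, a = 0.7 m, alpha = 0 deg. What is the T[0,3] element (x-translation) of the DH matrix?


T[0,3] = a * cos(theta)
= 0.7 * cos(66 deg)
= 0.7 * 0.4067
= 0.2847


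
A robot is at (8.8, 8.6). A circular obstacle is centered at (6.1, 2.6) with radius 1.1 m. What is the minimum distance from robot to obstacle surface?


center_dist = sqrt((8.8-6.1)^2 + (8.6-2.6)^2)
= sqrt(7.29 + 36.0)
= 6.5795
min_dist = center_dist - radius = 6.5795 - 1.1 = 5.4795 m


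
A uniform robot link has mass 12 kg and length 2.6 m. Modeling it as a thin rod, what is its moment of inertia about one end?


I = (1/3) * m * L^2
= (1/3) * 12 * 2.6^2
= 0.333333 * 12 * 6.76
= 27.04 kg*m^2


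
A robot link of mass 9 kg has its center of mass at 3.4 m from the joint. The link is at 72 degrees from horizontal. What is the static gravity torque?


tau = m*g*L*cos(angle)
= 9 * 9.81 * 3.4 * cos(72 deg)
= 9 * 9.81 * 3.4 * 0.309
= 92.7626 Nm


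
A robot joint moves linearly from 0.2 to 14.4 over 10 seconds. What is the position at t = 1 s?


s = t/T = 1/10 = 0.1
p(t) = p0 + (pf-p0)*s
= 0.2 + (14.4 - 0.2) * 0.1
= 1.62


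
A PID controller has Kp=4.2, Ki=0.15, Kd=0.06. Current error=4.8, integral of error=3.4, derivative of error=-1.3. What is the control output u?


u = Kp*e + Ki*int(e) + Kd*de/dt
= 4.2*4.8 + 0.15*3.4 + 0.06*(-1.3)
= 20.16 + 0.51 + -0.078
= 20.592


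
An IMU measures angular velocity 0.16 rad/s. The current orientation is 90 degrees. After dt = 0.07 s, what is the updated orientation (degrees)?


delta_theta = w * dt = 0.16 * 0.07 = 0.0112 rad
= 0.6417 deg
theta_new = 90 + 0.6417 = 90.6417 deg


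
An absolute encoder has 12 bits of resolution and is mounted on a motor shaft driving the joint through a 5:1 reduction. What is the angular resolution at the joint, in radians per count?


counts = 2^12 = 4096
effective counts at joint = 4096 * 5 = 20480
resolution = 2*pi / 20480
= 3.0680e-04 rad/count


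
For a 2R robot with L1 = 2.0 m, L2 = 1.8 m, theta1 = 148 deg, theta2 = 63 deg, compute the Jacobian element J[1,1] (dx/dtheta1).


J[1,1] = -L1*sin(t1) - L2*sin(t1+t2)
= -2.0*sin(148) - 1.8*sin(211)
= -0.1328


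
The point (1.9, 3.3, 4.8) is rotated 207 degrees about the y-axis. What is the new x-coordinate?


Rotation about y-axis: x' = x*cos(theta) + z*sin(theta)
= 1.9 * -0.891 + 4.8 * -0.454
= -3.8721


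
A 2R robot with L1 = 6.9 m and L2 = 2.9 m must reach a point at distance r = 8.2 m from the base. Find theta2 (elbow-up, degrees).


cos(theta2) = (r^2 - L1^2 - L2^2) / (2*L1*L2)
cos(theta2) = (67.24 - 47.61 - 8.41) / 40.02
cos(theta2) = 0.28036
theta2 = 73.7183 degrees


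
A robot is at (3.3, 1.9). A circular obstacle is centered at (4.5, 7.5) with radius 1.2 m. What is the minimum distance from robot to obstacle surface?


center_dist = sqrt((3.3-4.5)^2 + (1.9-7.5)^2)
= sqrt(1.44 + 31.36)
= 5.7271
min_dist = center_dist - radius = 5.7271 - 1.2 = 4.5271 m


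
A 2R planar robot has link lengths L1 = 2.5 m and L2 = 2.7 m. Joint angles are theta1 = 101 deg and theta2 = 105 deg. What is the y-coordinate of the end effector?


Convert angles to radians: theta1 = 1.7628, theta2 = 1.8326
y = L1*sin(theta1) + L2*sin(theta1+theta2)
y = 2.4541 + -1.1836
y = 1.2705
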